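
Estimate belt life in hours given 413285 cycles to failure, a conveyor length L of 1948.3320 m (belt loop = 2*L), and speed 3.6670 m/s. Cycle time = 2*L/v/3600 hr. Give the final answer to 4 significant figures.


cycle_time = 2 * 1948.3320 / 3.6670 / 3600 = 0.295175 hr
life = 413285 * 0.295175 = 122000 hours


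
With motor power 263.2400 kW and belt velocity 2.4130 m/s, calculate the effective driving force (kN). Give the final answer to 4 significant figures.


Te = P / v = 263.2400 / 2.4130
Te = 109.1 kN


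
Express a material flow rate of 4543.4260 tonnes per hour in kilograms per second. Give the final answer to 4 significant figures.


m_dot = 4543.4260 * 1000 / 3600
m_dot = 1262 kg/s


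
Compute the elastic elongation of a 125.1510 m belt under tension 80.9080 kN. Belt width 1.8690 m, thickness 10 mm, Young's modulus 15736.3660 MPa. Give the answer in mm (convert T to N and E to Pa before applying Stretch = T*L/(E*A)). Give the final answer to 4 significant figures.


A = 1.8690 * 0.01 = 0.01869 m^2
Stretch = 80.9080*1000 * 125.1510 / (15736.3660e6 * 0.01869) * 1000
Stretch = 34.43 mm


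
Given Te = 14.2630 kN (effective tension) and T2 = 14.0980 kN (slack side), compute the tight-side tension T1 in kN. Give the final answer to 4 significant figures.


T1 = Te + T2 = 14.2630 + 14.0980
T1 = 28.36 kN


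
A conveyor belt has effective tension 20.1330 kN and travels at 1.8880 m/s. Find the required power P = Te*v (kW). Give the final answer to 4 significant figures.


P = Te * v = 20.1330 * 1.8880
P = 38.01 kW


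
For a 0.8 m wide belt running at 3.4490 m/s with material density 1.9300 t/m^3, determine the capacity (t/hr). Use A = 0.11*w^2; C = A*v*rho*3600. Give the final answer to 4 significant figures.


A = 0.11 * 0.8^2 = 0.0704 m^2
C = 0.0704 * 3.4490 * 1.9300 * 3600
C = 1687 t/hr


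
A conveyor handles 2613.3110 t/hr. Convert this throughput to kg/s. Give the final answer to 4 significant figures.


m_dot = 2613.3110 * 1000 / 3600
m_dot = 725.9 kg/s


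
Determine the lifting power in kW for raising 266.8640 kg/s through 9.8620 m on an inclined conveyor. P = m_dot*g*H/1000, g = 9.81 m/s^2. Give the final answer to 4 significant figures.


P = 266.8640 * 9.81 * 9.8620 / 1000
P = 25.82 kW


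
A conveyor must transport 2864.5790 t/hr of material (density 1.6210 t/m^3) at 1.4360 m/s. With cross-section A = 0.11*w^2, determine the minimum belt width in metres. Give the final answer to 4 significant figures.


A_req = 2864.5790 / (1.4360 * 1.6210 * 3600) = 0.341838 m^2
w = sqrt(0.341838 / 0.11)
w = 1.763 m


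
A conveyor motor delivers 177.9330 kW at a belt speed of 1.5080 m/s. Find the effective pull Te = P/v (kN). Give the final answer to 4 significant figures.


Te = P / v = 177.9330 / 1.5080
Te = 118.0 kN


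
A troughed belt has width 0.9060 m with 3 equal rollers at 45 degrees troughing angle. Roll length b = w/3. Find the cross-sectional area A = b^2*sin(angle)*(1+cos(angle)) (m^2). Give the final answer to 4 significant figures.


b = 0.9060/3 = 0.302 m
A = 0.302^2 * sin(45 deg) * (1 + cos(45 deg))
A = 0.1101 m^2


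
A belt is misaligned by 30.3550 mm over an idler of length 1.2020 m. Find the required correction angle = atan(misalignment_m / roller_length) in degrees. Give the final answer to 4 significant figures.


misalign_m = 30.3550 / 1000 = 0.030355 m
angle = atan(0.030355 / 1.2020)
angle = 1.447 deg


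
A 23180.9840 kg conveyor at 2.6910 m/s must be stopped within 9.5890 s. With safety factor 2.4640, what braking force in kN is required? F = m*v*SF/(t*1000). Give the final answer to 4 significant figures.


F = 23180.9840 * 2.6910 / 9.5890 * 2.4640 / 1000
F = 16.03 kN


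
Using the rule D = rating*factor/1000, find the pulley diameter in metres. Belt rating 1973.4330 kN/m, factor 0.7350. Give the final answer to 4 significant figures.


D = 1973.4330 * 0.7350 / 1000
D = 1.450 m


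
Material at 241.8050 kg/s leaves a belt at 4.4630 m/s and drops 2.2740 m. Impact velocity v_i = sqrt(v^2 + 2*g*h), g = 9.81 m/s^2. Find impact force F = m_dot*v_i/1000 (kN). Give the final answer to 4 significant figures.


v_i = sqrt(4.4630^2 + 2*9.81*2.2740) = 8.03332 m/s
F = 241.8050 * 8.03332 / 1000
F = 1.942 kN


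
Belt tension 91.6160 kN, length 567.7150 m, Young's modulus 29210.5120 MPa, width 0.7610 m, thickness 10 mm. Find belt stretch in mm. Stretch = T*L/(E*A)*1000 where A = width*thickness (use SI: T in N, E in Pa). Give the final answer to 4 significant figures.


A = 0.7610 * 0.01 = 0.00761 m^2
Stretch = 91.6160*1000 * 567.7150 / (29210.5120e6 * 0.00761) * 1000
Stretch = 234.0 mm


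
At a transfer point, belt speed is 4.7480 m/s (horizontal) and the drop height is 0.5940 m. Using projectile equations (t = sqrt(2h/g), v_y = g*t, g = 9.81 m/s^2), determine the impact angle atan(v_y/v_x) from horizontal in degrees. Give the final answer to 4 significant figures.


t = sqrt(2*0.5940/9.81) = 0.347996 s
v_y = 9.81 * 0.347996 = 3.41384 m/s
angle = atan(3.41384 / 4.7480) = 35.72 deg


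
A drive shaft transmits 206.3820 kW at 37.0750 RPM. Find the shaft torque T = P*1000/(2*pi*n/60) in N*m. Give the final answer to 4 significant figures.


omega = 2*pi*37.0750/60 = 3.88248 rad/s
T = 206.3820*1000 / 3.88248
T = 53160 N*m


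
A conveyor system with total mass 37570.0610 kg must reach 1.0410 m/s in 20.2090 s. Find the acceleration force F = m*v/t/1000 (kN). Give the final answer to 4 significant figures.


F = 37570.0610 * 1.0410 / 20.2090 / 1000
F = 1.935 kN


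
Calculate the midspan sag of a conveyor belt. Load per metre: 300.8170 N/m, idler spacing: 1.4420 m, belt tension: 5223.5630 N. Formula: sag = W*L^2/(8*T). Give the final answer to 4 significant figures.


sag = 300.8170 * 1.4420^2 / (8 * 5223.5630)
sag = 0.01497 m


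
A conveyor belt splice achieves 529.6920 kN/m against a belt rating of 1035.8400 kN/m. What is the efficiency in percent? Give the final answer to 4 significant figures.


Eff = 529.6920 / 1035.8400 * 100
Eff = 51.14 %


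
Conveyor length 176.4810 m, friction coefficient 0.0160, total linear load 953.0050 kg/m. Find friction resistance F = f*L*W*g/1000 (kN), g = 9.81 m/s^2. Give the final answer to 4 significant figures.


F = 0.0160 * 176.4810 * 953.0050 * 9.81 / 1000
F = 26.40 kN


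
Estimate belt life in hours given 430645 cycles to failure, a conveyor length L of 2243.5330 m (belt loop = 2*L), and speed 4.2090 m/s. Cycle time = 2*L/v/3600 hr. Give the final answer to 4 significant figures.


cycle_time = 2 * 2243.5330 / 4.2090 / 3600 = 0.296129 hr
life = 430645 * 0.296129 = 127500 hours


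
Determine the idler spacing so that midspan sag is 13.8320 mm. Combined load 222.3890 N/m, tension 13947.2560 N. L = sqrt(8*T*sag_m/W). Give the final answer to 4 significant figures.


sag = 13.8320/1000 = 0.013832 m
L = sqrt(8 * 13947.2560 * 0.013832 / 222.3890)
L = 2.634 m


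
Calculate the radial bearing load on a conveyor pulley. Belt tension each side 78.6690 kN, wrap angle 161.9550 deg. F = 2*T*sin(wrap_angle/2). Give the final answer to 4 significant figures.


F = 2 * 78.6690 * sin(161.9550/2 deg)
F = 155.4 kN


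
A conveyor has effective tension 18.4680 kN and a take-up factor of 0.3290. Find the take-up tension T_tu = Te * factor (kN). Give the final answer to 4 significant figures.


T_tu = 18.4680 * 0.3290
T_tu = 6.076 kN


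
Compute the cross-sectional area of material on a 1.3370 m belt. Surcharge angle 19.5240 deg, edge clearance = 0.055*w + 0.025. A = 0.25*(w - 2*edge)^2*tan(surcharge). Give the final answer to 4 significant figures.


edge = 0.055*1.3370 + 0.025 = 0.098535 m
ew = 1.3370 - 2*0.098535 = 1.13993 m
A = 0.25 * 1.13993^2 * tan(19.5240 deg)
A = 0.1152 m^2


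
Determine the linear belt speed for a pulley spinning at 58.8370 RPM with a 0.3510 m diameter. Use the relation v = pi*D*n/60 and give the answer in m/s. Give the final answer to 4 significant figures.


v = pi * 0.3510 * 58.8370 / 60
v = 1.081 m/s


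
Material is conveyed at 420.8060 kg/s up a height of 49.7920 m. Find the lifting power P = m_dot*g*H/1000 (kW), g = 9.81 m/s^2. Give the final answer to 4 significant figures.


P = 420.8060 * 9.81 * 49.7920 / 1000
P = 205.5 kW


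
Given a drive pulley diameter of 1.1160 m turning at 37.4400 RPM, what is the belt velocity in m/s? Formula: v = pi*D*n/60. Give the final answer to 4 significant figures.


v = pi * 1.1160 * 37.4400 / 60
v = 2.188 m/s


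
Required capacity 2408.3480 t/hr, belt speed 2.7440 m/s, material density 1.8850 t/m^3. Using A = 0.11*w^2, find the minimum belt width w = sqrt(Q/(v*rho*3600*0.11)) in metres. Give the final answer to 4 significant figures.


A_req = 2408.3480 / (2.7440 * 1.8850 * 3600) = 0.129337 m^2
w = sqrt(0.129337 / 0.11)
w = 1.084 m


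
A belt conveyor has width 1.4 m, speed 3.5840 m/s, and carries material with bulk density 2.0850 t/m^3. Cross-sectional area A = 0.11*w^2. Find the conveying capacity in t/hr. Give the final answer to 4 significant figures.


A = 0.11 * 1.4^2 = 0.2156 m^2
C = 0.2156 * 3.5840 * 2.0850 * 3600
C = 5800 t/hr


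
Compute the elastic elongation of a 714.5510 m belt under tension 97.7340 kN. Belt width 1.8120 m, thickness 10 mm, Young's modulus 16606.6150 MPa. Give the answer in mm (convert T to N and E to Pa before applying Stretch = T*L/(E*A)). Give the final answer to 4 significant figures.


A = 1.8120 * 0.01 = 0.01812 m^2
Stretch = 97.7340*1000 * 714.5510 / (16606.6150e6 * 0.01812) * 1000
Stretch = 232.1 mm


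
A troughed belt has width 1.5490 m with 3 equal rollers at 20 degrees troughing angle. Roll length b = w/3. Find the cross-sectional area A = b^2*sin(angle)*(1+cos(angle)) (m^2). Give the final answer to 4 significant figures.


b = 1.5490/3 = 0.516333 m
A = 0.516333^2 * sin(20 deg) * (1 + cos(20 deg))
A = 0.1769 m^2


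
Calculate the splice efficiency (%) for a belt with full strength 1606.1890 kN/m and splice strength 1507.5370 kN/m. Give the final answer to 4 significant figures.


Eff = 1507.5370 / 1606.1890 * 100
Eff = 93.86 %


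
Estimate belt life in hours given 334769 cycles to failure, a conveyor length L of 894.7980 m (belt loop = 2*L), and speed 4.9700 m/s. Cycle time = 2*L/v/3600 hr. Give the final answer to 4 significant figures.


cycle_time = 2 * 894.7980 / 4.9700 / 3600 = 0.100022 hr
life = 334769 * 0.100022 = 33480 hours


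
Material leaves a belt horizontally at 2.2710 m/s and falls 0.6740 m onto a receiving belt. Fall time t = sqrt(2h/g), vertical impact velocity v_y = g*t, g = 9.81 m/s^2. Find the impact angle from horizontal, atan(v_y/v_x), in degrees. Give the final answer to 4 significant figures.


t = sqrt(2*0.6740/9.81) = 0.37069 s
v_y = 9.81 * 0.37069 = 3.63647 m/s
angle = atan(3.63647 / 2.2710) = 58.01 deg


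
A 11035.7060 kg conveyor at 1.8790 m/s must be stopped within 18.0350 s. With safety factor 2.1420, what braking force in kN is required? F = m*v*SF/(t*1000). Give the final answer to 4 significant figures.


F = 11035.7060 * 1.8790 / 18.0350 * 2.1420 / 1000
F = 2.463 kN


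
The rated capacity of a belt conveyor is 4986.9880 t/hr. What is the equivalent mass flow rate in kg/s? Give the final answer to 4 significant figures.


m_dot = 4986.9880 * 1000 / 3600
m_dot = 1385 kg/s


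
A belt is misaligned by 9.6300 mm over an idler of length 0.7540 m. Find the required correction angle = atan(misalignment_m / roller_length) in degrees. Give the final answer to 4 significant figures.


misalign_m = 9.6300 / 1000 = 0.009630 m
angle = atan(0.009630 / 0.7540)
angle = 0.7317 deg


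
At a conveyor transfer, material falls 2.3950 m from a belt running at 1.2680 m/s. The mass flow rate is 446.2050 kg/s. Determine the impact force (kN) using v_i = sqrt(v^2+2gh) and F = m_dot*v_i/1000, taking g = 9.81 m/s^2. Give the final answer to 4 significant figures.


v_i = sqrt(1.2680^2 + 2*9.81*2.3950) = 6.97121 m/s
F = 446.2050 * 6.97121 / 1000
F = 3.111 kN


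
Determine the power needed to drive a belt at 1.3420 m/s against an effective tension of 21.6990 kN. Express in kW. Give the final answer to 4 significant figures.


P = Te * v = 21.6990 * 1.3420
P = 29.12 kW


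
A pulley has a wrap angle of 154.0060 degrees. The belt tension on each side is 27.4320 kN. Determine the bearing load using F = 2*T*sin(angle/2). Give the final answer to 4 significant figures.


F = 2 * 27.4320 * sin(154.0060/2 deg)
F = 53.46 kN


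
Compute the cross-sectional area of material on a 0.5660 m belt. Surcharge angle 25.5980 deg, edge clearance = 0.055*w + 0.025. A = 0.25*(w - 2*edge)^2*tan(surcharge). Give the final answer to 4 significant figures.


edge = 0.055*0.5660 + 0.025 = 0.05613 m
ew = 0.5660 - 2*0.05613 = 0.45374 m
A = 0.25 * 0.45374^2 * tan(25.5980 deg)
A = 0.02466 m^2


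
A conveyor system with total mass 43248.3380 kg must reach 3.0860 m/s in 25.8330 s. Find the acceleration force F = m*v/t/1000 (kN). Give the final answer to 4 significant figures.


F = 43248.3380 * 3.0860 / 25.8330 / 1000
F = 5.166 kN


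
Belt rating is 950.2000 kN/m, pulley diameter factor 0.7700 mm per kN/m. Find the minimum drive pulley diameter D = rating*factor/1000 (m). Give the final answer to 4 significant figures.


D = 950.2000 * 0.7700 / 1000
D = 0.7317 m


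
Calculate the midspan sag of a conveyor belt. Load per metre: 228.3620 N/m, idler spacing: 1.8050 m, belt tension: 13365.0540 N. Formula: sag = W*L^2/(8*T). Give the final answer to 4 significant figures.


sag = 228.3620 * 1.8050^2 / (8 * 13365.0540)
sag = 0.006959 m


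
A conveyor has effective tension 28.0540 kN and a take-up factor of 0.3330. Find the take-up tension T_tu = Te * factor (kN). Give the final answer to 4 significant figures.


T_tu = 28.0540 * 0.3330
T_tu = 9.342 kN


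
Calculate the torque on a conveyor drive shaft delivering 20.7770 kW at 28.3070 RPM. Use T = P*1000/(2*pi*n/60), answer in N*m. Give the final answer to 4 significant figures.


omega = 2*pi*28.3070/60 = 2.9643 rad/s
T = 20.7770*1000 / 2.9643
T = 7009 N*m


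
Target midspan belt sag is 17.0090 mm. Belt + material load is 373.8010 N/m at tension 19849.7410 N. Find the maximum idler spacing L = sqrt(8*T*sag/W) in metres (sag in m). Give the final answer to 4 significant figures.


sag = 17.0090/1000 = 0.017009 m
L = sqrt(8 * 19849.7410 * 0.017009 / 373.8010)
L = 2.688 m


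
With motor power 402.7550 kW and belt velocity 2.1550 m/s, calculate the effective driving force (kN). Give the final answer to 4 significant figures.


Te = P / v = 402.7550 / 2.1550
Te = 186.9 kN


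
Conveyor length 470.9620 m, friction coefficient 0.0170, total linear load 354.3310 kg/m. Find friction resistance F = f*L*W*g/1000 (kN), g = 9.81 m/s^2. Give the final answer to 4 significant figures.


F = 0.0170 * 470.9620 * 354.3310 * 9.81 / 1000
F = 27.83 kN


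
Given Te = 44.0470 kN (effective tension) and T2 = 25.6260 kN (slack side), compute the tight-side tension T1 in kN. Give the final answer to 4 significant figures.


T1 = Te + T2 = 44.0470 + 25.6260
T1 = 69.67 kN


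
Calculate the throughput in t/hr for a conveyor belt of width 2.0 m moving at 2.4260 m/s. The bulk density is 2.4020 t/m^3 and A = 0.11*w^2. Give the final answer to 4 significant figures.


A = 0.11 * 2.0^2 = 0.44 m^2
C = 0.44 * 2.4260 * 2.4020 * 3600
C = 9230 t/hr


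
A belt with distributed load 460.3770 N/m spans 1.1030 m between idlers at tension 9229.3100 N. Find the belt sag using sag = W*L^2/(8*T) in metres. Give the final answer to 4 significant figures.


sag = 460.3770 * 1.1030^2 / (8 * 9229.3100)
sag = 0.007586 m


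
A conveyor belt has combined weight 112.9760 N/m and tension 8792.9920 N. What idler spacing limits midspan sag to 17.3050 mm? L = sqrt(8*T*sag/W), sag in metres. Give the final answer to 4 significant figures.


sag = 17.3050/1000 = 0.017305 m
L = sqrt(8 * 8792.9920 * 0.017305 / 112.9760)
L = 3.283 m


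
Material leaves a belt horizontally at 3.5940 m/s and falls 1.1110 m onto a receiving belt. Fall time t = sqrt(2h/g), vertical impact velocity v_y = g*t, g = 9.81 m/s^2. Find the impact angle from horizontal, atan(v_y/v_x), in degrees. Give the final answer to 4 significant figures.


t = sqrt(2*1.1110/9.81) = 0.475924 s
v_y = 9.81 * 0.475924 = 4.66881 m/s
angle = atan(4.66881 / 3.5940) = 52.41 deg


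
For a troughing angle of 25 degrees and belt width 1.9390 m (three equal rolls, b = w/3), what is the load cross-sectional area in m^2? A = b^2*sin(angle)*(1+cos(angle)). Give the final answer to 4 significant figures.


b = 1.9390/3 = 0.646333 m
A = 0.646333^2 * sin(25 deg) * (1 + cos(25 deg))
A = 0.3366 m^2


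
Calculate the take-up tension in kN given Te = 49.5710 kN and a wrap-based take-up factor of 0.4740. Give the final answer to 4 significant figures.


T_tu = 49.5710 * 0.4740
T_tu = 23.50 kN


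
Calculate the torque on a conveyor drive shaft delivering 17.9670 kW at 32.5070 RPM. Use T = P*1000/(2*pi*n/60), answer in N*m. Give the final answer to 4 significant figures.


omega = 2*pi*32.5070/60 = 3.40413 rad/s
T = 17.9670*1000 / 3.40413
T = 5278 N*m


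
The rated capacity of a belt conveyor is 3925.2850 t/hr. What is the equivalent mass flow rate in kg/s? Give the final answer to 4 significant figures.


m_dot = 3925.2850 * 1000 / 3600
m_dot = 1090 kg/s


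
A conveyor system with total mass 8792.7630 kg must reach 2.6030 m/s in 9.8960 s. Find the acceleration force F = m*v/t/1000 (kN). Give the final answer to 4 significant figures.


F = 8792.7630 * 2.6030 / 9.8960 / 1000
F = 2.313 kN


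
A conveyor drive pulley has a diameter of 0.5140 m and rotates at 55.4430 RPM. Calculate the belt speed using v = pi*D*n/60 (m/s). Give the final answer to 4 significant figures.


v = pi * 0.5140 * 55.4430 / 60
v = 1.492 m/s


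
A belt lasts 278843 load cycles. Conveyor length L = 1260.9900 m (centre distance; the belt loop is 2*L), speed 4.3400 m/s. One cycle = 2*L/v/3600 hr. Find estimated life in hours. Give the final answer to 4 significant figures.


cycle_time = 2 * 1260.9900 / 4.3400 / 3600 = 0.161417 hr
life = 278843 * 0.161417 = 45010 hours


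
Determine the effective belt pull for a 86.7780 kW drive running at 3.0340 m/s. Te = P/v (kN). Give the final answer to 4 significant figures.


Te = P / v = 86.7780 / 3.0340
Te = 28.60 kN


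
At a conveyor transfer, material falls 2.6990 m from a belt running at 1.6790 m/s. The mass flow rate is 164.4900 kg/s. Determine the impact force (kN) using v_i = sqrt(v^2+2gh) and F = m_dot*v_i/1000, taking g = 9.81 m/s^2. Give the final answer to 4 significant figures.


v_i = sqrt(1.6790^2 + 2*9.81*2.6990) = 7.46816 m/s
F = 164.4900 * 7.46816 / 1000
F = 1.228 kN


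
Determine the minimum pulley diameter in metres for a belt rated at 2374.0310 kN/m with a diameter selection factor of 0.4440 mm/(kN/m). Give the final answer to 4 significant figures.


D = 2374.0310 * 0.4440 / 1000
D = 1.054 m


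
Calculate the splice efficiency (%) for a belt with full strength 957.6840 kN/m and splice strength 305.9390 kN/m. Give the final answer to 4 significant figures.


Eff = 305.9390 / 957.6840 * 100
Eff = 31.95 %


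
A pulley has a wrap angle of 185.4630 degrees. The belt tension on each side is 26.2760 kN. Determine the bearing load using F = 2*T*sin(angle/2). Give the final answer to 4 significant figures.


F = 2 * 26.2760 * sin(185.4630/2 deg)
F = 52.49 kN


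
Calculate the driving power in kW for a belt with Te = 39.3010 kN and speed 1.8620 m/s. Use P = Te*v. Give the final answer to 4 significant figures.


P = Te * v = 39.3010 * 1.8620
P = 73.18 kW


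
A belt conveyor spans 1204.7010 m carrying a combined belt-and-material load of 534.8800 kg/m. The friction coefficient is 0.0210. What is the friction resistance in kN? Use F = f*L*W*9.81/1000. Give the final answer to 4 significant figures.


F = 0.0210 * 1204.7010 * 534.8800 * 9.81 / 1000
F = 132.7 kN


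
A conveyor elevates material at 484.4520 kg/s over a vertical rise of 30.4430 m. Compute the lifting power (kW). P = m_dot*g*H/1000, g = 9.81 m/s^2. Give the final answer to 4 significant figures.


P = 484.4520 * 9.81 * 30.4430 / 1000
P = 144.7 kW


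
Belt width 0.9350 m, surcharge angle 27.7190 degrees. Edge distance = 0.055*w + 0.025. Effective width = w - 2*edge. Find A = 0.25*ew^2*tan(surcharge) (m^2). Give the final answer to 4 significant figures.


edge = 0.055*0.9350 + 0.025 = 0.076425 m
ew = 0.9350 - 2*0.076425 = 0.78215 m
A = 0.25 * 0.78215^2 * tan(27.7190 deg)
A = 0.08036 m^2


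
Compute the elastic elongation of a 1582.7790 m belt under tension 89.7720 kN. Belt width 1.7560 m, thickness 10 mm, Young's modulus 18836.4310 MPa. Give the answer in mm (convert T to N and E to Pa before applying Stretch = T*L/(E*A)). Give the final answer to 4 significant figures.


A = 1.7560 * 0.01 = 0.01756 m^2
Stretch = 89.7720*1000 * 1582.7790 / (18836.4310e6 * 0.01756) * 1000
Stretch = 429.6 mm


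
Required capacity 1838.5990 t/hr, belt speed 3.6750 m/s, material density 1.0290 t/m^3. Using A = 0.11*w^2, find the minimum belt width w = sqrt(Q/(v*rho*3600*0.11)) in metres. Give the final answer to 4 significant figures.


A_req = 1838.5990 / (3.6750 * 1.0290 * 3600) = 0.135055 m^2
w = sqrt(0.135055 / 0.11)
w = 1.108 m


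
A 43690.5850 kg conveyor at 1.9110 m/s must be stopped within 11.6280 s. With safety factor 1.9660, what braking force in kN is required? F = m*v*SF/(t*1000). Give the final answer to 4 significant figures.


F = 43690.5850 * 1.9110 / 11.6280 * 1.9660 / 1000
F = 14.12 kN


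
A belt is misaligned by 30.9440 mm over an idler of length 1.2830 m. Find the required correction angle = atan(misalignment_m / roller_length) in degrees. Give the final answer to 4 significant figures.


misalign_m = 30.9440 / 1000 = 0.030944 m
angle = atan(0.030944 / 1.2830)
angle = 1.382 deg


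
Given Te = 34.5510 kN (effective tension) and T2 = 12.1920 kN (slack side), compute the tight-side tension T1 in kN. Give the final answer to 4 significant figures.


T1 = Te + T2 = 34.5510 + 12.1920
T1 = 46.74 kN


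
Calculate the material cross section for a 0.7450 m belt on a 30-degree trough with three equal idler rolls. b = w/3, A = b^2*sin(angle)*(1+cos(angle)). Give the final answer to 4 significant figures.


b = 0.7450/3 = 0.248333 m
A = 0.248333^2 * sin(30 deg) * (1 + cos(30 deg))
A = 0.05754 m^2


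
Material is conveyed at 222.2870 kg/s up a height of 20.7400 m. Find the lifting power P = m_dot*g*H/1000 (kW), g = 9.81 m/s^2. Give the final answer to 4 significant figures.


P = 222.2870 * 9.81 * 20.7400 / 1000
P = 45.23 kW


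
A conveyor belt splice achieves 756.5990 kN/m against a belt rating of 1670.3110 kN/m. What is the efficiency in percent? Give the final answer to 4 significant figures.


Eff = 756.5990 / 1670.3110 * 100
Eff = 45.30 %


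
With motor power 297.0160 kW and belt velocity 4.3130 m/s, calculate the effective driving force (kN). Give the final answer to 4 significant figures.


Te = P / v = 297.0160 / 4.3130
Te = 68.87 kN


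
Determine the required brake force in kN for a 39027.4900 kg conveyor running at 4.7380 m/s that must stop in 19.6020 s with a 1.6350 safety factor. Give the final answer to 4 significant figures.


F = 39027.4900 * 4.7380 / 19.6020 * 1.6350 / 1000
F = 15.42 kN


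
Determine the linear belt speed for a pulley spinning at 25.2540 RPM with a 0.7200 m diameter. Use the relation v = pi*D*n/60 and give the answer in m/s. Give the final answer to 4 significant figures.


v = pi * 0.7200 * 25.2540 / 60
v = 0.9521 m/s


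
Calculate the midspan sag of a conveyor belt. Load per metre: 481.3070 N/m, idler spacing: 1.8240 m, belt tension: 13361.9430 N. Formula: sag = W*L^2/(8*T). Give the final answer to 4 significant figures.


sag = 481.3070 * 1.8240^2 / (8 * 13361.9430)
sag = 0.01498 m


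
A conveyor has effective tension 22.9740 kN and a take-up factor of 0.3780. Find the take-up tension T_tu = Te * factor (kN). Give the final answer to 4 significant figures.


T_tu = 22.9740 * 0.3780
T_tu = 8.684 kN


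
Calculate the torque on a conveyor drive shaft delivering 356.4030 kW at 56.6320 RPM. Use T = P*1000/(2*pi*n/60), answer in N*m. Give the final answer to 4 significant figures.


omega = 2*pi*56.6320/60 = 5.93049 rad/s
T = 356.4030*1000 / 5.93049
T = 60100 N*m


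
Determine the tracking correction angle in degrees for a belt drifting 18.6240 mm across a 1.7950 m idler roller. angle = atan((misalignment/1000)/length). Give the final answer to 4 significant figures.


misalign_m = 18.6240 / 1000 = 0.018624 m
angle = atan(0.018624 / 1.7950)
angle = 0.5945 deg


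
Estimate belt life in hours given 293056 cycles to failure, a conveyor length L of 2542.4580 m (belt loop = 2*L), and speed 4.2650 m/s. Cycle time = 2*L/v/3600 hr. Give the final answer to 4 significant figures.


cycle_time = 2 * 2542.4580 / 4.2650 / 3600 = 0.331179 hr
life = 293056 * 0.331179 = 97050 hours


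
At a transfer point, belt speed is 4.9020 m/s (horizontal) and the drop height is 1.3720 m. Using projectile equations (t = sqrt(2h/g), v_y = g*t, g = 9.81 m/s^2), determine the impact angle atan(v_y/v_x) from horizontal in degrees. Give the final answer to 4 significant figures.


t = sqrt(2*1.3720/9.81) = 0.52888 s
v_y = 9.81 * 0.52888 = 5.18831 m/s
angle = atan(5.18831 / 4.9020) = 46.63 deg


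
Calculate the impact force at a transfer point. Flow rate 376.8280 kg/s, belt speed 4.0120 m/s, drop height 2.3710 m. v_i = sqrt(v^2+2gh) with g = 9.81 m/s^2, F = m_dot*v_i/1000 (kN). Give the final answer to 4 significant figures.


v_i = sqrt(4.0120^2 + 2*9.81*2.3710) = 7.91297 m/s
F = 376.8280 * 7.91297 / 1000
F = 2.982 kN


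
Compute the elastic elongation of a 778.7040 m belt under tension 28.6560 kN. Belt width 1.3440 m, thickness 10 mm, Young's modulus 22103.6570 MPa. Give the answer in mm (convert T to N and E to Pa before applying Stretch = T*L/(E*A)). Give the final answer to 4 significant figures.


A = 1.3440 * 0.01 = 0.01344 m^2
Stretch = 28.6560*1000 * 778.7040 / (22103.6570e6 * 0.01344) * 1000
Stretch = 75.11 mm


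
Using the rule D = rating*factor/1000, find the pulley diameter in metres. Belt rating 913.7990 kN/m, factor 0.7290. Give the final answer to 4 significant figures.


D = 913.7990 * 0.7290 / 1000
D = 0.6662 m


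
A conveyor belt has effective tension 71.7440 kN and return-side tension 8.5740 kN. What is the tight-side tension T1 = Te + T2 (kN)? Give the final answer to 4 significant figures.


T1 = Te + T2 = 71.7440 + 8.5740
T1 = 80.32 kN


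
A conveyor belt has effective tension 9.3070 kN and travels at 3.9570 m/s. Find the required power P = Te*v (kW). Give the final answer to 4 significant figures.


P = Te * v = 9.3070 * 3.9570
P = 36.83 kW


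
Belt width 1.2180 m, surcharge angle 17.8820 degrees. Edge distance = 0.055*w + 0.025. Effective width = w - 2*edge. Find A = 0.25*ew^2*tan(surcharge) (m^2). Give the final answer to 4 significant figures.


edge = 0.055*1.2180 + 0.025 = 0.09199 m
ew = 1.2180 - 2*0.09199 = 1.03402 m
A = 0.25 * 1.03402^2 * tan(17.8820 deg)
A = 0.08624 m^2


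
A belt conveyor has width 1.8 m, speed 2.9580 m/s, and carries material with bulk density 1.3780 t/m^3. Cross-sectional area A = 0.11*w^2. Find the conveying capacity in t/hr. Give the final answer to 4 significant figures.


A = 0.11 * 1.8^2 = 0.3564 m^2
C = 0.3564 * 2.9580 * 1.3780 * 3600
C = 5230 t/hr


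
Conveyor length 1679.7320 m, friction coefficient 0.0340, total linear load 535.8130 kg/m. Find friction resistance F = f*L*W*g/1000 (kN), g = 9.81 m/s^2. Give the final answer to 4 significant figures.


F = 0.0340 * 1679.7320 * 535.8130 * 9.81 / 1000
F = 300.2 kN


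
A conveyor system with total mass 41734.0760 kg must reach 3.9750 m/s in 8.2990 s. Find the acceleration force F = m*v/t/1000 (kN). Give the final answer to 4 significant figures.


F = 41734.0760 * 3.9750 / 8.2990 / 1000
F = 19.99 kN


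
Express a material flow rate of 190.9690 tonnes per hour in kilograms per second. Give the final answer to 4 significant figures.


m_dot = 190.9690 * 1000 / 3600
m_dot = 53.05 kg/s


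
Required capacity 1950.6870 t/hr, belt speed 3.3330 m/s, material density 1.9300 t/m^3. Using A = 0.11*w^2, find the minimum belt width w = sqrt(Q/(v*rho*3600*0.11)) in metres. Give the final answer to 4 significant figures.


A_req = 1950.6870 / (3.3330 * 1.9300 * 3600) = 0.084235 m^2
w = sqrt(0.084235 / 0.11)
w = 0.8751 m


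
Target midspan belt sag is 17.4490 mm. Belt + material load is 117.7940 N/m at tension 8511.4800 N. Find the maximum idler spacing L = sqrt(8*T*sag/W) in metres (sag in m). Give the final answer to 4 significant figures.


sag = 17.4490/1000 = 0.017449 m
L = sqrt(8 * 8511.4800 * 0.017449 / 117.7940)
L = 3.176 m


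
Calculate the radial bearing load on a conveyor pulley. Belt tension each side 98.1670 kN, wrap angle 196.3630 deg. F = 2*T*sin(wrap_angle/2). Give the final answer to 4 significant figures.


F = 2 * 98.1670 * sin(196.3630/2 deg)
F = 194.3 kN


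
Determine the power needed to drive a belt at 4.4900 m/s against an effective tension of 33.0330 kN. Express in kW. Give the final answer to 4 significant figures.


P = Te * v = 33.0330 * 4.4900
P = 148.3 kW


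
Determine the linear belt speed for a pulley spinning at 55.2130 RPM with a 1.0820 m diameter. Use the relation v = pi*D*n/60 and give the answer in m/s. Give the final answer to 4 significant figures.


v = pi * 1.0820 * 55.2130 / 60
v = 3.128 m/s


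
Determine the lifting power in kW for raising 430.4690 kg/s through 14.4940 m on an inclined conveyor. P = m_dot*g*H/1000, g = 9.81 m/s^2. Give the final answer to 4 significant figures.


P = 430.4690 * 9.81 * 14.4940 / 1000
P = 61.21 kW


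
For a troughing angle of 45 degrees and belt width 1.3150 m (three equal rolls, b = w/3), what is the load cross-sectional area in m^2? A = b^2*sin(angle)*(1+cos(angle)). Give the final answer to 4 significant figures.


b = 1.3150/3 = 0.438333 m
A = 0.438333^2 * sin(45 deg) * (1 + cos(45 deg))
A = 0.2319 m^2


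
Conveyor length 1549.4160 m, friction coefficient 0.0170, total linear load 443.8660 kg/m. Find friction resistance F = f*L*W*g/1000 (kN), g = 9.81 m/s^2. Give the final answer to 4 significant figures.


F = 0.0170 * 1549.4160 * 443.8660 * 9.81 / 1000
F = 114.7 kN


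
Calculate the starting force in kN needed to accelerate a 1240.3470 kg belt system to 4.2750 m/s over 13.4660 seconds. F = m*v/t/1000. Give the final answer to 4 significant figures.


F = 1240.3470 * 4.2750 / 13.4660 / 1000
F = 0.3938 kN


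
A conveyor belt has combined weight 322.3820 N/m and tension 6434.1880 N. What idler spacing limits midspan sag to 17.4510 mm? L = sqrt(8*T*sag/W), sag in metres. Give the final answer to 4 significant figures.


sag = 17.4510/1000 = 0.017451 m
L = sqrt(8 * 6434.1880 * 0.017451 / 322.3820)
L = 1.669 m


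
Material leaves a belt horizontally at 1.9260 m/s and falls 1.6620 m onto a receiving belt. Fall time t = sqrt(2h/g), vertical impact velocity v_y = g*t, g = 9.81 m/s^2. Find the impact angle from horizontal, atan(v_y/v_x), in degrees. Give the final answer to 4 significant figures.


t = sqrt(2*1.6620/9.81) = 0.582098 s
v_y = 9.81 * 0.582098 = 5.71038 m/s
angle = atan(5.71038 / 1.9260) = 71.36 deg


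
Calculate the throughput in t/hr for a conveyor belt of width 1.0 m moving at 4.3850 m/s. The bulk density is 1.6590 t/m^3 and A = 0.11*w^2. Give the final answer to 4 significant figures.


A = 0.11 * 1.0^2 = 0.11 m^2
C = 0.11 * 4.3850 * 1.6590 * 3600
C = 2881 t/hr


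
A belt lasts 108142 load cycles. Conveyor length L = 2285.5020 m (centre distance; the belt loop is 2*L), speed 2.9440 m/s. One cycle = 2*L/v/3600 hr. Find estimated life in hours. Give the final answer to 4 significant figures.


cycle_time = 2 * 2285.5020 / 2.9440 / 3600 = 0.431292 hr
life = 108142 * 0.431292 = 46640 hours


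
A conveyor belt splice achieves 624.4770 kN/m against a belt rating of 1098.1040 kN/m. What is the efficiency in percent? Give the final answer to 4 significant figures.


Eff = 624.4770 / 1098.1040 * 100
Eff = 56.87 %


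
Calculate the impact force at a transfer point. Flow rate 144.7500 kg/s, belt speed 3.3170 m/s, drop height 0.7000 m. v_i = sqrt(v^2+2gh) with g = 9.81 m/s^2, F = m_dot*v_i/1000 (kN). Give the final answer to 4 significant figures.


v_i = sqrt(3.3170^2 + 2*9.81*0.7000) = 4.97358 m/s
F = 144.7500 * 4.97358 / 1000
F = 0.7199 kN


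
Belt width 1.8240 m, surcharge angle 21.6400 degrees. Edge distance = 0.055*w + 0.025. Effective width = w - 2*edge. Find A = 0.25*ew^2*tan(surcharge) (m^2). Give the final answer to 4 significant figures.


edge = 0.055*1.8240 + 0.025 = 0.12532 m
ew = 1.8240 - 2*0.12532 = 1.57336 m
A = 0.25 * 1.57336^2 * tan(21.6400 deg)
A = 0.2455 m^2


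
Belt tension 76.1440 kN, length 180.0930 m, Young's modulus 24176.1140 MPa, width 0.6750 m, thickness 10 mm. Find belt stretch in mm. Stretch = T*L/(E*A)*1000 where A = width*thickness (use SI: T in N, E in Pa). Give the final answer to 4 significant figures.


A = 0.6750 * 0.01 = 0.00675 m^2
Stretch = 76.1440*1000 * 180.0930 / (24176.1140e6 * 0.00675) * 1000
Stretch = 84.03 mm


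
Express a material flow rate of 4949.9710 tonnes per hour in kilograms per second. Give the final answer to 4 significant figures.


m_dot = 4949.9710 * 1000 / 3600
m_dot = 1375 kg/s


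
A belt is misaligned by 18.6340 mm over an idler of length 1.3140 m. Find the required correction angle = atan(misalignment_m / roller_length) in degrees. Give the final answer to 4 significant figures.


misalign_m = 18.6340 / 1000 = 0.018634 m
angle = atan(0.018634 / 1.3140)
angle = 0.8125 deg


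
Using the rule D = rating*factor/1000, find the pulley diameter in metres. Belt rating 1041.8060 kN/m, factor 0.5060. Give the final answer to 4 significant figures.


D = 1041.8060 * 0.5060 / 1000
D = 0.5272 m


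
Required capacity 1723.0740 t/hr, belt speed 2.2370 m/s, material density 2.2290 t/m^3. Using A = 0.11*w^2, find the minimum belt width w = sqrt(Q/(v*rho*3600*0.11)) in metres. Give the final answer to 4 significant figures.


A_req = 1723.0740 / (2.2370 * 2.2290 * 3600) = 0.0959899 m^2
w = sqrt(0.0959899 / 0.11)
w = 0.9341 m


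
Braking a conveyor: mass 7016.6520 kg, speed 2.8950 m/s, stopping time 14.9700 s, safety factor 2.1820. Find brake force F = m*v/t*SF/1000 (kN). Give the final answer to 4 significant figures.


F = 7016.6520 * 2.8950 / 14.9700 * 2.1820 / 1000
F = 2.961 kN


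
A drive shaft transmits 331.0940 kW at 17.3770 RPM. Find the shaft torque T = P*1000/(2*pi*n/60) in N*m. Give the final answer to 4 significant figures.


omega = 2*pi*17.3770/60 = 1.81972 rad/s
T = 331.0940*1000 / 1.81972
T = 181900 N*m


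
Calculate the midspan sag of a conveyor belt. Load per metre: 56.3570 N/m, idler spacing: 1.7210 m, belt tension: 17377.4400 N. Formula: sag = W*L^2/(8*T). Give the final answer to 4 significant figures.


sag = 56.3570 * 1.7210^2 / (8 * 17377.4400)
sag = 0.001201 m


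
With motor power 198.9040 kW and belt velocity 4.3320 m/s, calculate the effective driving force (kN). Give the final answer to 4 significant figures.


Te = P / v = 198.9040 / 4.3320
Te = 45.92 kN


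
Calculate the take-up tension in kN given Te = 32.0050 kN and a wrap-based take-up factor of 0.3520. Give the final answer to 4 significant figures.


T_tu = 32.0050 * 0.3520
T_tu = 11.27 kN


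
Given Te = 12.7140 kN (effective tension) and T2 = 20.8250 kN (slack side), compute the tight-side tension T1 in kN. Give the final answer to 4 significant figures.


T1 = Te + T2 = 12.7140 + 20.8250
T1 = 33.54 kN


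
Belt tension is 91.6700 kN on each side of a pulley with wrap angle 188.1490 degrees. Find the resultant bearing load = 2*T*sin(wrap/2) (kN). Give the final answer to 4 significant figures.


F = 2 * 91.6700 * sin(188.1490/2 deg)
F = 182.9 kN


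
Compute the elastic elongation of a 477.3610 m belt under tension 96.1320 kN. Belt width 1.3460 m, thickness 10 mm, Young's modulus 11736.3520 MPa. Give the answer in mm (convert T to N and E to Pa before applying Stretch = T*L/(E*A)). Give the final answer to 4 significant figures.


A = 1.3460 * 0.01 = 0.01346 m^2
Stretch = 96.1320*1000 * 477.3610 / (11736.3520e6 * 0.01346) * 1000
Stretch = 290.5 mm


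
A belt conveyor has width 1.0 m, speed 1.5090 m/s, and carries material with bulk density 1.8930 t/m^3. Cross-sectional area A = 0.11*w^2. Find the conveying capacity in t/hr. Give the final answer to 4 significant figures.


A = 0.11 * 1.0^2 = 0.11 m^2
C = 0.11 * 1.5090 * 1.8930 * 3600
C = 1131 t/hr


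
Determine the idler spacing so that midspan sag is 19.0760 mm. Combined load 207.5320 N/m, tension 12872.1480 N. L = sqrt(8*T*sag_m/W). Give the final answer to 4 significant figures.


sag = 19.0760/1000 = 0.019076 m
L = sqrt(8 * 12872.1480 * 0.019076 / 207.5320)
L = 3.077 m


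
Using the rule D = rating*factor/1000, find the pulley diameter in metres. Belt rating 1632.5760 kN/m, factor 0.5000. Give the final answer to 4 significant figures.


D = 1632.5760 * 0.5000 / 1000
D = 0.8163 m


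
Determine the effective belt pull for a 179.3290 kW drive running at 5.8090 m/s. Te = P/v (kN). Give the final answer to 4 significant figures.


Te = P / v = 179.3290 / 5.8090
Te = 30.87 kN


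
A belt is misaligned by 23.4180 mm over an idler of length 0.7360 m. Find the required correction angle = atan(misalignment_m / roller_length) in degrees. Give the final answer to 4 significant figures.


misalign_m = 23.4180 / 1000 = 0.023418 m
angle = atan(0.023418 / 0.7360)
angle = 1.822 deg


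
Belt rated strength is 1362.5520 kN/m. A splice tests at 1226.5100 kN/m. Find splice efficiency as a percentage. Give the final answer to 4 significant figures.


Eff = 1226.5100 / 1362.5520 * 100
Eff = 90.02 %


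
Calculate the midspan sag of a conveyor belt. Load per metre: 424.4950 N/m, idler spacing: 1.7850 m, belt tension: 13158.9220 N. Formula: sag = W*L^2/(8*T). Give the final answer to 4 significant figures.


sag = 424.4950 * 1.7850^2 / (8 * 13158.9220)
sag = 0.01285 m


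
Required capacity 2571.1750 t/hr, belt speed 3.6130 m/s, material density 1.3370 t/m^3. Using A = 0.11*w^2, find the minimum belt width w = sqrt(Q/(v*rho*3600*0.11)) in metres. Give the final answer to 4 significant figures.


A_req = 2571.1750 / (3.6130 * 1.3370 * 3600) = 0.147853 m^2
w = sqrt(0.147853 / 0.11)
w = 1.159 m


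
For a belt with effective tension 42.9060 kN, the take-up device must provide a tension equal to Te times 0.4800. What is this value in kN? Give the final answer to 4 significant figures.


T_tu = 42.9060 * 0.4800
T_tu = 20.59 kN


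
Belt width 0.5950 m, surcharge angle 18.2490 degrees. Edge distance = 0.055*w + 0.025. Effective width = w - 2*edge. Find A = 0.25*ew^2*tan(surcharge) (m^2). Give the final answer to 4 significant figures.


edge = 0.055*0.5950 + 0.025 = 0.057725 m
ew = 0.5950 - 2*0.057725 = 0.47955 m
A = 0.25 * 0.47955^2 * tan(18.2490 deg)
A = 0.01896 m^2


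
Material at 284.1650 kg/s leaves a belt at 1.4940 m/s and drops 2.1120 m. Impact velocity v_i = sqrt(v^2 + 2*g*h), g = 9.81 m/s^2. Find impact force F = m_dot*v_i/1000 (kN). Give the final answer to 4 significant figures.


v_i = sqrt(1.4940^2 + 2*9.81*2.1120) = 6.60829 m/s
F = 284.1650 * 6.60829 / 1000
F = 1.878 kN


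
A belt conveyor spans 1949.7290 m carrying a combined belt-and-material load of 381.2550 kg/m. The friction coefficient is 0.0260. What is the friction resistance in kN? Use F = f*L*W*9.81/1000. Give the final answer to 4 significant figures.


F = 0.0260 * 1949.7290 * 381.2550 * 9.81 / 1000
F = 189.6 kN
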